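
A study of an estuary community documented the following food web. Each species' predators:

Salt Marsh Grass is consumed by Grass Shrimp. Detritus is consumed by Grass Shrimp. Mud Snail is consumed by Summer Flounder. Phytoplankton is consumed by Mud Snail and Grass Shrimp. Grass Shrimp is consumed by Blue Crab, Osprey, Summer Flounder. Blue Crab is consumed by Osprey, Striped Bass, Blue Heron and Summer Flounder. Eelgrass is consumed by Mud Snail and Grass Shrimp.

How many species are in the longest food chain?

4 species

One longest chain: Eelgrass → Grass Shrimp → Blue Crab → Summer Flounder.
It has 4 species and 3 links.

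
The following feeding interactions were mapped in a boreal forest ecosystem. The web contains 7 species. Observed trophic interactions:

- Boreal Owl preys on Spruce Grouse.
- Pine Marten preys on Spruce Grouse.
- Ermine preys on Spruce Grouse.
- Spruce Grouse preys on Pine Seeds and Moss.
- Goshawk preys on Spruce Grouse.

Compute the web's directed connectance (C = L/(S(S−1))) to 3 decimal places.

C = 0.143

The web has S = 7 species and L = 6 feeding links.
C = L / (S(S−1)) = 6 / 42 = 0.1429 ≈ 0.143.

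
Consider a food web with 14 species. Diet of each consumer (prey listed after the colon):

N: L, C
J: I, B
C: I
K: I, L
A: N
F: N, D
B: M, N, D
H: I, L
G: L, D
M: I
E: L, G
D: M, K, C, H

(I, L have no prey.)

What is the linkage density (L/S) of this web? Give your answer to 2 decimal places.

L/S = 1.71

There are L = 24 links among S = 14 species.
L/S = 24/14 = 1.7143 ≈ 1.71.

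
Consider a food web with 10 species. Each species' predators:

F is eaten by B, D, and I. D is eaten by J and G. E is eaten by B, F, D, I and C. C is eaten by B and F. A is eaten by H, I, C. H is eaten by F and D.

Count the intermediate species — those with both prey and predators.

4

Intermediate species (has both prey and predators): H, C, F, D.
Count: 4.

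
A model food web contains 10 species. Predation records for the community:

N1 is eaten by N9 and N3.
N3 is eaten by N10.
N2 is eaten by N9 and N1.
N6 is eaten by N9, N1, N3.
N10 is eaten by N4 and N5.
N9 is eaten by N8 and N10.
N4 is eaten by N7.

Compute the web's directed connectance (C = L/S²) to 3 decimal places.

The web has S = 10 species and L = 13 feeding links.
C = L / S² = 13 / 100 = 0.1300 ≈ 0.130.

C = 0.130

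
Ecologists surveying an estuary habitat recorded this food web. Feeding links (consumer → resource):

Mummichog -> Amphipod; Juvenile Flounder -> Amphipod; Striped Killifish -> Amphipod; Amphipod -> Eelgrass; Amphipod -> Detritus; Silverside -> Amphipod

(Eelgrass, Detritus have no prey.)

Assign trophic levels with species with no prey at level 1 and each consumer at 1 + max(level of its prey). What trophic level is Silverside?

Trophic level 3

Eelgrass has no prey (basal) → level 1.
Amphipod eats Eelgrass (level 1); other prey at levels: Detritus 1 → level 2.
Silverside eats Amphipod → level 3.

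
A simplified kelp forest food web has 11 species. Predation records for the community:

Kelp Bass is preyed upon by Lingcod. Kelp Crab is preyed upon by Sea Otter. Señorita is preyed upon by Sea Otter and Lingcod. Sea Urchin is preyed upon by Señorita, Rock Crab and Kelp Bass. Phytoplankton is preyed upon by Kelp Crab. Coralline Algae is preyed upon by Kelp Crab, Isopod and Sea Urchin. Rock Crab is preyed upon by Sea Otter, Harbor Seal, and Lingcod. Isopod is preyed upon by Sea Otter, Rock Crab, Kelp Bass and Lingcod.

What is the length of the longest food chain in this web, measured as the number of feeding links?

One longest chain: Coralline Algae → Isopod → Rock Crab → Lingcod.
It has 4 species and 3 links.

3 links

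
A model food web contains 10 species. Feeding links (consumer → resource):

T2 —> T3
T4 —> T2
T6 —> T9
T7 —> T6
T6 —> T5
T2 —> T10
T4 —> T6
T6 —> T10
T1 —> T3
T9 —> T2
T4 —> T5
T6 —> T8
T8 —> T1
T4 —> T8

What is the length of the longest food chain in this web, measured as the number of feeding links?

One longest chain: T3 → T1 → T8 → T6 → T7.
It has 5 species and 4 links.

4 links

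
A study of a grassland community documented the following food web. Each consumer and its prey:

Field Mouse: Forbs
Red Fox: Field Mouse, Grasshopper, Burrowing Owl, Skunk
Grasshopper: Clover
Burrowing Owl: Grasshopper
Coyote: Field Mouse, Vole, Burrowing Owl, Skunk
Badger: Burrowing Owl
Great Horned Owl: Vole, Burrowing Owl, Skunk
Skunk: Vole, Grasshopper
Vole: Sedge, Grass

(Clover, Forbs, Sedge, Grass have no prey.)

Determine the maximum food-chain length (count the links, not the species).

One longest chain: Clover → Grasshopper → Burrowing Owl → Badger.
It has 4 species and 3 links.

3 links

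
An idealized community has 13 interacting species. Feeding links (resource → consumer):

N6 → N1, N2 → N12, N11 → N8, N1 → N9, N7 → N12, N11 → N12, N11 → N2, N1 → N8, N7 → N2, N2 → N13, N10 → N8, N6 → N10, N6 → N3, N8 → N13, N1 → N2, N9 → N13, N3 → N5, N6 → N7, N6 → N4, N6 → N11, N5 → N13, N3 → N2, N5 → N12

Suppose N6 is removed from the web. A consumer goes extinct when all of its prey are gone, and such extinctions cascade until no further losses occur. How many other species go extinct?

12

Remove N6.
Round 1: N11 (all prey gone), N1 (all prey gone), N4 (all prey gone), N10 (all prey gone), N7 (all prey gone), N3 (all prey gone) → extinct.
Round 2: N5 (all prey gone), N2 (all prey gone), N8 (all prey gone), N9 (all prey gone) → extinct.
Round 3: N12 (all prey gone), N13 (all prey gone) → extinct.
No further losses. Total secondary extinctions: 12.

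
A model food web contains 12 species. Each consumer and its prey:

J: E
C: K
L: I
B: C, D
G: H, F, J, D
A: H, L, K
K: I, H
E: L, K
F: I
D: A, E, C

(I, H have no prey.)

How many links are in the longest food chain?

One longest chain: I → L → A → D → B.
It has 5 species and 4 links.

4 links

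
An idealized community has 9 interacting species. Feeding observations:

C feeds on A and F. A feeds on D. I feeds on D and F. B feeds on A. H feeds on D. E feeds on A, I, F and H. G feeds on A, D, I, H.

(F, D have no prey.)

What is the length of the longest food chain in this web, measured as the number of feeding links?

One longest chain: D → A → B.
It has 3 species and 2 links.

2 links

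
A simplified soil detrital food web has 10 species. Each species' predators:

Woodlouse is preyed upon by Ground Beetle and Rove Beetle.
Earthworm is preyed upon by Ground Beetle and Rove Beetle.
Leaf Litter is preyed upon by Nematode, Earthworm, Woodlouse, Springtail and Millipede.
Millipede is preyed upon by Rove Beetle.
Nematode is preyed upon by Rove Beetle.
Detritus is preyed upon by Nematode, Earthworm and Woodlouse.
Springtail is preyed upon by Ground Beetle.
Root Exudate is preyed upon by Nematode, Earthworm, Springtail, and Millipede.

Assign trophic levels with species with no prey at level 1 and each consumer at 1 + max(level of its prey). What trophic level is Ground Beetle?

Trophic level 3

Leaf Litter has no prey (basal) → level 1.
Woodlouse eats Leaf Litter (level 1); other prey at levels: Detritus 1 → level 2.
Ground Beetle eats Woodlouse (level 2); other prey at levels: Springtail 2, Earthworm 2 → level 3.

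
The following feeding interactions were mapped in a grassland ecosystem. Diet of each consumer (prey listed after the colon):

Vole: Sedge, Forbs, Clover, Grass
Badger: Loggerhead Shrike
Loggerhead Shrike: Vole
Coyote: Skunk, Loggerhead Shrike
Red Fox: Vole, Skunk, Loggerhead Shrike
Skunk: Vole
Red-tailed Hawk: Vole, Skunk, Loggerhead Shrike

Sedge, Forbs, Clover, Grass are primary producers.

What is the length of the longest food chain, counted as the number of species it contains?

One longest chain: Sedge → Vole → Loggerhead Shrike → Badger.
It has 4 species and 3 links.

4 species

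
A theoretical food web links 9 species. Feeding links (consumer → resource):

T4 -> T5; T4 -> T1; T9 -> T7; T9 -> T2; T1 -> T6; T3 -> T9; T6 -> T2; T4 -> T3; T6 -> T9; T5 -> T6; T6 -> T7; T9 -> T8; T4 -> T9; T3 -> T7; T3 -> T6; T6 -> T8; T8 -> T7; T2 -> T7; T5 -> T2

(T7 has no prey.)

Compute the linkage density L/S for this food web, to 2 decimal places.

L/S = 2.11

There are L = 19 links among S = 9 species.
L/S = 19/9 = 2.1111 ≈ 2.11.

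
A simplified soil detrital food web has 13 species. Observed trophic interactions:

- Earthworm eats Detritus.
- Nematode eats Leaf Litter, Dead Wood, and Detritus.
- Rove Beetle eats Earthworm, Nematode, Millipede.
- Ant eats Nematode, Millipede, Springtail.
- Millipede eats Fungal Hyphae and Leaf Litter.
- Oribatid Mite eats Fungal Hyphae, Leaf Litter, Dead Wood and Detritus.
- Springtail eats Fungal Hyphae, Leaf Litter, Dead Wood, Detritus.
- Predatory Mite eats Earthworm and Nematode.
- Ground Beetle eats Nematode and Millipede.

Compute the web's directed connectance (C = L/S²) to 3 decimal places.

C = 0.142

The web has S = 13 species and L = 24 feeding links.
C = L / S² = 24 / 169 = 0.1420 ≈ 0.142.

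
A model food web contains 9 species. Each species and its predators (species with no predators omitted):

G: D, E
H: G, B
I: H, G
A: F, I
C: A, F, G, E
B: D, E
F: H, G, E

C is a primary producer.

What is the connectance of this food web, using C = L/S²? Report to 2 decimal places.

C = 0.21

The web has S = 9 species and L = 17 feeding links.
C = L / S² = 17 / 81 = 0.2099 ≈ 0.21.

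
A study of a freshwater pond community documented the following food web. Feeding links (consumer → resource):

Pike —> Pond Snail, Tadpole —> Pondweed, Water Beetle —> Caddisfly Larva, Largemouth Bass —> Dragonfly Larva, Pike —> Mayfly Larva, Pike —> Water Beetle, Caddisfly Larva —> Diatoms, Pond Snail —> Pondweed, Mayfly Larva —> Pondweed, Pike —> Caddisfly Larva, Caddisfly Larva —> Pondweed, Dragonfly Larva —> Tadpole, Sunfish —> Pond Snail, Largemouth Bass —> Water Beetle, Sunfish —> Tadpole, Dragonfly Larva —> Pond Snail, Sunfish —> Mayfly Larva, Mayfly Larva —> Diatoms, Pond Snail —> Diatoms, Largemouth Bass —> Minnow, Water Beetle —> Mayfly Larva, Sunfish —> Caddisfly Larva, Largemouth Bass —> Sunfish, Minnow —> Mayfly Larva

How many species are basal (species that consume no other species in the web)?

2

Basal species (no prey listed): Pondweed, Diatoms.
Count: 2.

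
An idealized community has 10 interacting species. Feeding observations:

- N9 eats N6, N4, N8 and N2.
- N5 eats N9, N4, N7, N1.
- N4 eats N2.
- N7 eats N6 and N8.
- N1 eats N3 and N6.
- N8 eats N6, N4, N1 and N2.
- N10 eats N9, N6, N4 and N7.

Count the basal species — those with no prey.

Basal species (no prey listed): N6, N2, N3.
Count: 3.

3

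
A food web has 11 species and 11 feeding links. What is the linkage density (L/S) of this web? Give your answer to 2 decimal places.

There are L = 11 links among S = 11 species.
L/S = 11/11 = 1.0000 ≈ 1.00.

L/S = 1.00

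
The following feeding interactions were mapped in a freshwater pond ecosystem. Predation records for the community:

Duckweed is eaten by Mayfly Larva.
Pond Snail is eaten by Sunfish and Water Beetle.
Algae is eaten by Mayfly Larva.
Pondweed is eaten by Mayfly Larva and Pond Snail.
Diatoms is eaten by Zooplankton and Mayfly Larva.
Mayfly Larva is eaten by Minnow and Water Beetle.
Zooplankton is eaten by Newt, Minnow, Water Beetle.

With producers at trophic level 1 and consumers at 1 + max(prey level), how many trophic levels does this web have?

Producers (level 1): Algae, Diatoms, Duckweed, Pondweed.
Diatoms → Zooplankton → Minnow gives Minnow level 3.
No species has a prey at level 3, so no species reaches level 4.

3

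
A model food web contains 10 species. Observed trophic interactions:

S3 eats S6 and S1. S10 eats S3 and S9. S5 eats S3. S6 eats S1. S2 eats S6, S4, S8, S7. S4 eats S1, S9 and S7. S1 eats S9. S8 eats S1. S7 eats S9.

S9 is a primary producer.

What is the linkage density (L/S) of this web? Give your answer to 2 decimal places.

There are L = 16 links among S = 10 species.
L/S = 16/10 = 1.6000 ≈ 1.60.

L/S = 1.60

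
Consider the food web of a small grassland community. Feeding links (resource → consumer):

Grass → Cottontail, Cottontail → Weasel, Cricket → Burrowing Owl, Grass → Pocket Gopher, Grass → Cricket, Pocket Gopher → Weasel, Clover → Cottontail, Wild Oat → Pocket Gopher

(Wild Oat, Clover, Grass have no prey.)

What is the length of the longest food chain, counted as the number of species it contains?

3 species

One longest chain: Wild Oat → Pocket Gopher → Weasel.
It has 3 species and 2 links.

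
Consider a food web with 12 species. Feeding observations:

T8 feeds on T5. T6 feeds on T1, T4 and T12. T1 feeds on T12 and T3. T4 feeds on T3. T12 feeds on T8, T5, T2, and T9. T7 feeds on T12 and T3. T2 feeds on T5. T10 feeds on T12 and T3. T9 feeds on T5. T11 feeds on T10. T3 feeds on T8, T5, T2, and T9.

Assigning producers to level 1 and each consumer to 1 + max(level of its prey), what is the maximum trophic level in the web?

Producers (level 1): T5.
T5 → T2 → T3 → T10 → T11 gives T11 level 5.
No species has a prey at level 5, so no species reaches level 6.

5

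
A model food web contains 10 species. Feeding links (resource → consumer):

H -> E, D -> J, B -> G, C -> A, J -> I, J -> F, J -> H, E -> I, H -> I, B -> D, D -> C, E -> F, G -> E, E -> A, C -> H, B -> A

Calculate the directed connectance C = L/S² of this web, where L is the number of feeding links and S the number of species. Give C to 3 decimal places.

The web has S = 10 species and L = 16 feeding links.
C = L / S² = 16 / 100 = 0.1600 ≈ 0.160.

C = 0.160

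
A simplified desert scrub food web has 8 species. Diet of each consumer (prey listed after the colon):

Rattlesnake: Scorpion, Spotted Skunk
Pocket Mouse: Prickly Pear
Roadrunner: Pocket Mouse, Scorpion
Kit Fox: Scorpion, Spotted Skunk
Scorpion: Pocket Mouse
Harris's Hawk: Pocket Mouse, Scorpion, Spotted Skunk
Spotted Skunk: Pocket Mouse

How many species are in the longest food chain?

4 species

One longest chain: Prickly Pear → Pocket Mouse → Scorpion → Kit Fox.
It has 4 species and 3 links.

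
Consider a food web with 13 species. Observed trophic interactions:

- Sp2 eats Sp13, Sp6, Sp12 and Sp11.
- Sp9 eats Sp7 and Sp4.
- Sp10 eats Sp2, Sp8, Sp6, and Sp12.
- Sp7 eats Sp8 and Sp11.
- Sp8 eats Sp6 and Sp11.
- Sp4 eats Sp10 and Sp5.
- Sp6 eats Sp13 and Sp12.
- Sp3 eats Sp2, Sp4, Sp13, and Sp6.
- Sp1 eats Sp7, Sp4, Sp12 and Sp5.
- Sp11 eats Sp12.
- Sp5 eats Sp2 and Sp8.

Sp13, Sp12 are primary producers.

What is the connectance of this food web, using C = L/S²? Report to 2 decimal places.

C = 0.17

The web has S = 13 species and L = 29 feeding links.
C = L / S² = 29 / 169 = 0.1716 ≈ 0.17.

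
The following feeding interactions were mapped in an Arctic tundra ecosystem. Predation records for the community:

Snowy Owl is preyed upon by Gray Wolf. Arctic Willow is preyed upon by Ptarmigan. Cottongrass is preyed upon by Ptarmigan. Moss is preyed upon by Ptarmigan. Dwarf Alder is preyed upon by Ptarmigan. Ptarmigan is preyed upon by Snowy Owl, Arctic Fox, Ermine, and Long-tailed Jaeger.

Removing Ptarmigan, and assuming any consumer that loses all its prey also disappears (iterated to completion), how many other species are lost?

Remove Ptarmigan.
Round 1: Arctic Fox (all prey gone), Snowy Owl (all prey gone), Ermine (all prey gone), Long-tailed Jaeger (all prey gone) → extinct.
Round 2: Gray Wolf (all prey gone) → extinct.
No further losses. Total secondary extinctions: 5.

5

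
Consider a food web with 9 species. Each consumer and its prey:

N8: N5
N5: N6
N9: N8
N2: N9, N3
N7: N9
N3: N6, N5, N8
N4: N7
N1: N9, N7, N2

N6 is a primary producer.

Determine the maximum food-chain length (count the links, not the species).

5 links

One longest chain: N6 → N5 → N8 → N9 → N7 → N4.
It has 6 species and 5 links.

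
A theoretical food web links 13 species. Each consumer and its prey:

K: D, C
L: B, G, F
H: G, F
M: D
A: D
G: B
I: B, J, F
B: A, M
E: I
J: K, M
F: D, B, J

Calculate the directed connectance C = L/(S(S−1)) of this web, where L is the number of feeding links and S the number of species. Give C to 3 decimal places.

The web has S = 13 species and L = 21 feeding links.
C = L / (S(S−1)) = 21 / 156 = 0.1346 ≈ 0.135.

C = 0.135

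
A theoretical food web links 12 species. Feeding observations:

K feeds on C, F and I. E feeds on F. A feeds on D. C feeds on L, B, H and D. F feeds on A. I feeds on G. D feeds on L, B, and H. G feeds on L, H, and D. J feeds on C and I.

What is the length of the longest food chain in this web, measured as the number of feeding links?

4 links

One longest chain: L → D → G → I → K.
It has 5 species and 4 links.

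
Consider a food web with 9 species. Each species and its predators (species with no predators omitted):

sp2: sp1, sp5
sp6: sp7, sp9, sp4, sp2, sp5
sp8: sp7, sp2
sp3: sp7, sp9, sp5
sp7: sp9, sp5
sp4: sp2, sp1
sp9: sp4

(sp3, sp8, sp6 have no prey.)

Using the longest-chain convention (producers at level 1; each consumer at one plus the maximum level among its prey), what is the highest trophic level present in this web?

6

Producers (level 1): sp3, sp8, sp6.
sp3 → sp7 → sp9 → sp4 → sp2 → sp5 gives sp5 level 6.
No species has a prey at level 6, so no species reaches level 7.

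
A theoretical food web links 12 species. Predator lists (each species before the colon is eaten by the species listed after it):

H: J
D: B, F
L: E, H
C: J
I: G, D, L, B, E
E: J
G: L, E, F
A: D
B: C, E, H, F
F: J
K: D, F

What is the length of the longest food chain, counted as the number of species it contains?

One longest chain: I → G → L → E → J.
It has 5 species and 4 links.

5 species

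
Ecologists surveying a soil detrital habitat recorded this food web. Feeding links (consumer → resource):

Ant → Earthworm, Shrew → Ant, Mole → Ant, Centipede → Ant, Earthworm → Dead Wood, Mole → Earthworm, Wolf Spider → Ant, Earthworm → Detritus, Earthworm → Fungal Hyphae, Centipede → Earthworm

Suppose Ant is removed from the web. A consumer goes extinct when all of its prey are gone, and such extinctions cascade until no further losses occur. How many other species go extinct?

2

Remove Ant.
Round 1: Shrew (all prey gone), Wolf Spider (all prey gone) → extinct.
No further losses. Total secondary extinctions: 2.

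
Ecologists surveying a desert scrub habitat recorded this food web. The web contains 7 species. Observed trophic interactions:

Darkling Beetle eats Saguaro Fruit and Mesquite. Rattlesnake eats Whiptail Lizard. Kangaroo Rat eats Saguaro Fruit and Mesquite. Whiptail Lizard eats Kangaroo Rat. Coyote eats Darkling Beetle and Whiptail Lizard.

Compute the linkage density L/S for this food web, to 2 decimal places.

There are L = 8 links among S = 7 species.
L/S = 8/7 = 1.1429 ≈ 1.14.

L/S = 1.14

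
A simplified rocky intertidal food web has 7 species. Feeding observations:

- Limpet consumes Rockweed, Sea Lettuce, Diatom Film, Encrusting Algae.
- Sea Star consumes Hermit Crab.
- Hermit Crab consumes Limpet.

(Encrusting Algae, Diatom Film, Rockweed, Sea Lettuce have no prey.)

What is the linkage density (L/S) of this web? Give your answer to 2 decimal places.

L/S = 0.86

There are L = 6 links among S = 7 species.
L/S = 6/7 = 0.8571 ≈ 0.86.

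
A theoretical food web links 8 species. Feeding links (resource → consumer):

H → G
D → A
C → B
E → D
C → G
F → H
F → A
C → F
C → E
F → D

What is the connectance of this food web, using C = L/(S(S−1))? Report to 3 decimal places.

C = 0.179

The web has S = 8 species and L = 10 feeding links.
C = L / (S(S−1)) = 10 / 56 = 0.1786 ≈ 0.179.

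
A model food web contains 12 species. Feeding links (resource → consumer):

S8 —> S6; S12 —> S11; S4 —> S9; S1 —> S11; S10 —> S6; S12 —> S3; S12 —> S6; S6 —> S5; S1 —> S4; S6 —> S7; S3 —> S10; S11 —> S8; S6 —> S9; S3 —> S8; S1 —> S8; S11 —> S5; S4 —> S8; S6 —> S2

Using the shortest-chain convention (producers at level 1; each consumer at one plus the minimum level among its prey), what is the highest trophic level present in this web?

Producers (level 1): S1, S12.
Following each consumer down to its lowest-level prey: S12 → S6 → S2 (levels 1 through 3).
All prey of S2 (S6 2) are at level 2 or above, so S2 is at level 1 + 2 = 3.
Every consumer has at least one prey at level 2 or below, so none exceeds level 3.

3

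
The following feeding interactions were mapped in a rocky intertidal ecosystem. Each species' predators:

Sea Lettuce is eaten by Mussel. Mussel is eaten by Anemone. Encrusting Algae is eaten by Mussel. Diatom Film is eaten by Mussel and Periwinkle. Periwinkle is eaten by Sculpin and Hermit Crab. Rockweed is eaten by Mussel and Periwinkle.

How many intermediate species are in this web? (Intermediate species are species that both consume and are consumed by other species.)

Intermediate species (has both prey and predators): Mussel, Periwinkle.
Count: 2.

2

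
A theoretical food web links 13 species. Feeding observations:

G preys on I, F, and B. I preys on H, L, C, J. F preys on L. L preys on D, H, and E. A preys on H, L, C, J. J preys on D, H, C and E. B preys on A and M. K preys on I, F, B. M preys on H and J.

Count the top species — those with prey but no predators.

2

Top species (has prey, but nothing eats it): G, K.
Count: 2.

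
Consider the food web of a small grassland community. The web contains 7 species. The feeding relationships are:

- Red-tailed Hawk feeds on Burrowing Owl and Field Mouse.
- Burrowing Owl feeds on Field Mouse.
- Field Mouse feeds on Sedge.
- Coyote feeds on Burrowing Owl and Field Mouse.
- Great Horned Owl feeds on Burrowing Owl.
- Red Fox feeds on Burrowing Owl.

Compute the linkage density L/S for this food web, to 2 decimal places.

There are L = 8 links among S = 7 species.
L/S = 8/7 = 1.1429 ≈ 1.14.

L/S = 1.14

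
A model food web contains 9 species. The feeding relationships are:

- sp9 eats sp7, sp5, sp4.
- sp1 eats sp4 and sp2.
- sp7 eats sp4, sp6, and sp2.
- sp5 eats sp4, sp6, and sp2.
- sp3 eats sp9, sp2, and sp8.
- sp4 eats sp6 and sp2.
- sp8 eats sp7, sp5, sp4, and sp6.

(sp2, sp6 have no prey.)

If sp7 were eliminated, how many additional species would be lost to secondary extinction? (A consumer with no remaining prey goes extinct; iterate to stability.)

Remove sp7.
Every predator of it retains at least one other prey: sp8 still has sp6, sp4, sp5; sp9 still has sp4, sp5.
No consumer loses all prey, so no secondary extinctions occur.

0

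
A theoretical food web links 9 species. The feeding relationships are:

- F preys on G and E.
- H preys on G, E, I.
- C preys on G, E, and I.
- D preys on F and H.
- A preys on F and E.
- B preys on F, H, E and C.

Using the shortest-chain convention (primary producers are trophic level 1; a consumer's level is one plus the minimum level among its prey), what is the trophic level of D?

E is a producer → level 1.
F eats E → level 2.
D eats F → level 3.
No prey of D is below level 2, so 3 is the minimum.

Trophic level 3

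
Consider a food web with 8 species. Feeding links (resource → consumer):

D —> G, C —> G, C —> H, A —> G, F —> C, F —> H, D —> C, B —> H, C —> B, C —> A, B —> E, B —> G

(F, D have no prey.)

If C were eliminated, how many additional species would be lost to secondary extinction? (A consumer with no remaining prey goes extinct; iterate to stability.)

Remove C.
Round 1: B (all prey gone), A (all prey gone) → extinct.
Round 2: E (all prey gone) → extinct.
No further losses. Total secondary extinctions: 3.

3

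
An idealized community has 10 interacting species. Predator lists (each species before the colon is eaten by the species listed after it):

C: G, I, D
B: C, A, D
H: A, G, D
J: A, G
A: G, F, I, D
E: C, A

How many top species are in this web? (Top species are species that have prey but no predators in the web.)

4

Top species (has prey, but nothing eats it): G, F, I, D.
Count: 4.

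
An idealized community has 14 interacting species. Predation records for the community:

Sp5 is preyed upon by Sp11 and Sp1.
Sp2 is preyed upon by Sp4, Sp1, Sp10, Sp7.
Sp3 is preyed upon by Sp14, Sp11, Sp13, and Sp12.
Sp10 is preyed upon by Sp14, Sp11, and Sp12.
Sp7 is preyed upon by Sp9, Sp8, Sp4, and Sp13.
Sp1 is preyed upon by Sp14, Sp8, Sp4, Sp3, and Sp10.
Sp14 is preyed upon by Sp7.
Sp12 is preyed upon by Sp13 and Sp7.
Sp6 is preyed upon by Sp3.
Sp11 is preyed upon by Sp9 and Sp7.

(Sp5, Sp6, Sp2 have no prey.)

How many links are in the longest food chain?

5 links

One longest chain: Sp5 → Sp1 → Sp10 → Sp11 → Sp7 → Sp4.
It has 6 species and 5 links.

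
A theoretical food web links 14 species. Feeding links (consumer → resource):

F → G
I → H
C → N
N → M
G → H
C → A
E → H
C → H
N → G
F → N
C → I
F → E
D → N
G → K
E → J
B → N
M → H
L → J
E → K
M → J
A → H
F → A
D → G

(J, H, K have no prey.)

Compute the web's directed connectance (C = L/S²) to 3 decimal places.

The web has S = 14 species and L = 23 feeding links.
C = L / S² = 23 / 196 = 0.1173 ≈ 0.117.

C = 0.117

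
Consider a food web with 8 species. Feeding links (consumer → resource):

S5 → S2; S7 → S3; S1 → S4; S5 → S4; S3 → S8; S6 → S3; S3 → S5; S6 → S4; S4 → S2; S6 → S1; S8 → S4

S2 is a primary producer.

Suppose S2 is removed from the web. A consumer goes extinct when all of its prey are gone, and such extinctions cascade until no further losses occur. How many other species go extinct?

7

Remove S2.
Round 1: S4 (all prey gone) → extinct.
Round 2: S1 (all prey gone), S8 (all prey gone), S5 (all prey gone) → extinct.
Round 3: S3 (all prey gone) → extinct.
Round 4: S7 (all prey gone), S6 (all prey gone) → extinct.
No further losses. Total secondary extinctions: 7.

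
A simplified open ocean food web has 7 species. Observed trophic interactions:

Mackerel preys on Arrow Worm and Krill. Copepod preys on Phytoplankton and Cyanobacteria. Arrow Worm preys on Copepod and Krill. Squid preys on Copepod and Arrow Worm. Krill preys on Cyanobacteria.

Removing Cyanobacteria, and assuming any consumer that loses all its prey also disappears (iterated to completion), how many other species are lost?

1

Remove Cyanobacteria.
Round 1: Krill (all prey gone) → extinct.
No further losses. Total secondary extinctions: 1.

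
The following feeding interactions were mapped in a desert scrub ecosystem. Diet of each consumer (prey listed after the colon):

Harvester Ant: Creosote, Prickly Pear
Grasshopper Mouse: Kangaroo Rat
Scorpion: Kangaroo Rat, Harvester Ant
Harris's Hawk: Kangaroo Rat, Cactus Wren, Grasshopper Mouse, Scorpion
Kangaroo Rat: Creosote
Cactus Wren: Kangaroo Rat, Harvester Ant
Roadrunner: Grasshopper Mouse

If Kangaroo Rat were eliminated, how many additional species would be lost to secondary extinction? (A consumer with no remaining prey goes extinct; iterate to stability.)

Remove Kangaroo Rat.
Round 1: Grasshopper Mouse (all prey gone) → extinct.
Round 2: Roadrunner (all prey gone) → extinct.
No further losses. Total secondary extinctions: 2.

2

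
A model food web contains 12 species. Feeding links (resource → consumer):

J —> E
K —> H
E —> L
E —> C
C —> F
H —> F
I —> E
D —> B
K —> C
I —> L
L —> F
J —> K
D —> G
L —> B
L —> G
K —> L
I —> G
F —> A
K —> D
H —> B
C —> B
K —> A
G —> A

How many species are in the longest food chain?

5 species

One longest chain: J → K → L → F → A.
It has 5 species and 4 links.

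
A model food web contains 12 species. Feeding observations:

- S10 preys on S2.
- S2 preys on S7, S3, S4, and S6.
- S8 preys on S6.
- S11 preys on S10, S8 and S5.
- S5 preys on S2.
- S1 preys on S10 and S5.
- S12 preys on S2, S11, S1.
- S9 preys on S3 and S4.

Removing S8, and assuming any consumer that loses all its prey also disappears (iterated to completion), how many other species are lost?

0

Remove S8.
Every predator of it retains at least one other prey: S11 still has S5, S10.
No consumer loses all prey, so no secondary extinctions occur.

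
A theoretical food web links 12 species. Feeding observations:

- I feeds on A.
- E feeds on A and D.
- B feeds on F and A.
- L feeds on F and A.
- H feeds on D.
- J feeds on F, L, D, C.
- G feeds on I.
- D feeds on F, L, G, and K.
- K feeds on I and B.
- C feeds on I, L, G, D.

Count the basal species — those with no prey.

Basal species (no prey listed): A, F.
Count: 2.

2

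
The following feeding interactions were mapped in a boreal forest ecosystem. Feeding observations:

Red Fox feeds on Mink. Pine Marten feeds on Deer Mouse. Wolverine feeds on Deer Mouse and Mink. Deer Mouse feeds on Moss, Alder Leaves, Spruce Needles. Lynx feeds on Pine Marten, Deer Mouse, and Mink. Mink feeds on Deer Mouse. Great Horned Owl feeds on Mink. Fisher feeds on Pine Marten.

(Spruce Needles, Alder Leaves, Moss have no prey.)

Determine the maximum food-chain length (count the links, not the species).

One longest chain: Spruce Needles → Deer Mouse → Pine Marten → Fisher.
It has 4 species and 3 links.

3 links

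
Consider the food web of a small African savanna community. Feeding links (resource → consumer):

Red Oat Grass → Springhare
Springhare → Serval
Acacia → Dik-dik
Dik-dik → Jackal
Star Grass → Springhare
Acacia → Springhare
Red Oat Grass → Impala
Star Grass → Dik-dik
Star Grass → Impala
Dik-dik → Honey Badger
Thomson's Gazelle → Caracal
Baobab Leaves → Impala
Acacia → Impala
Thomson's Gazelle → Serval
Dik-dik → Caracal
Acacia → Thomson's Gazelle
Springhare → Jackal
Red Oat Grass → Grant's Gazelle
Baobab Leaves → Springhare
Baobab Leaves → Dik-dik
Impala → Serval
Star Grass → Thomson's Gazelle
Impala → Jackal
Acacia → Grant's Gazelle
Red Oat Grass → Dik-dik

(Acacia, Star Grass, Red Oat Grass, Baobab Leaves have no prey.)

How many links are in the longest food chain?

2 links

One longest chain: Acacia → Dik-dik → Honey Badger.
It has 3 species and 2 links.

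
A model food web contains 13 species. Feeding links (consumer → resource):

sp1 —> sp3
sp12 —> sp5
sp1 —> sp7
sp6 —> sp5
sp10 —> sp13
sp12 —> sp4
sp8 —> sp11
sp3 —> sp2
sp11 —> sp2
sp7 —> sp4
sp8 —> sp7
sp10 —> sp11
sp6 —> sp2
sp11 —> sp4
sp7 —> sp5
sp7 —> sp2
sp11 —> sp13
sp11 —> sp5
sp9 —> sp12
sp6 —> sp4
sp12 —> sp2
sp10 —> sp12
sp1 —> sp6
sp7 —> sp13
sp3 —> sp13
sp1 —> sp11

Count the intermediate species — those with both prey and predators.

Intermediate species (has both prey and predators): sp12, sp6, sp11, sp3, sp7.
Count: 5.

5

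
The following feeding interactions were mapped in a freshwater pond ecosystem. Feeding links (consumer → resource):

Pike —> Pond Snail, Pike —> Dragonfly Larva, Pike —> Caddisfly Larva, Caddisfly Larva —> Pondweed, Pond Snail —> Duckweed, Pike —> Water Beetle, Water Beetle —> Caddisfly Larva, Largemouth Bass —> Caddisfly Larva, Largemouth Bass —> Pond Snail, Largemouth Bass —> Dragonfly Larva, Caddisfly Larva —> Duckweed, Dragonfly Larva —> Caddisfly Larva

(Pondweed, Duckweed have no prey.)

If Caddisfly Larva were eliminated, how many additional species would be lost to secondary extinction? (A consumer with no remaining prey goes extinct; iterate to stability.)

2

Remove Caddisfly Larva.
Round 1: Dragonfly Larva (all prey gone), Water Beetle (all prey gone) → extinct.
No further losses. Total secondary extinctions: 2.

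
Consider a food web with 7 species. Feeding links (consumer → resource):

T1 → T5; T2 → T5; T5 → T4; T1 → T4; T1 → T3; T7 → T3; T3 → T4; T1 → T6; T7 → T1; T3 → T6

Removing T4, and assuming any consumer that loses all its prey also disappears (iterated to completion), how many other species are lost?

2

Remove T4.
Round 1: T5 (all prey gone) → extinct.
Round 2: T2 (all prey gone) → extinct.
No further losses. Total secondary extinctions: 2.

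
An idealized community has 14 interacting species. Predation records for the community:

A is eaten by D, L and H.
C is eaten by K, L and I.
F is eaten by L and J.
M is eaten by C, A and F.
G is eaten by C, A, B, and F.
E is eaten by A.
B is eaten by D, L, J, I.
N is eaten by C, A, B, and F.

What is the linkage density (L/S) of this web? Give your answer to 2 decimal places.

There are L = 24 links among S = 14 species.
L/S = 24/14 = 1.7143 ≈ 1.71.

L/S = 1.71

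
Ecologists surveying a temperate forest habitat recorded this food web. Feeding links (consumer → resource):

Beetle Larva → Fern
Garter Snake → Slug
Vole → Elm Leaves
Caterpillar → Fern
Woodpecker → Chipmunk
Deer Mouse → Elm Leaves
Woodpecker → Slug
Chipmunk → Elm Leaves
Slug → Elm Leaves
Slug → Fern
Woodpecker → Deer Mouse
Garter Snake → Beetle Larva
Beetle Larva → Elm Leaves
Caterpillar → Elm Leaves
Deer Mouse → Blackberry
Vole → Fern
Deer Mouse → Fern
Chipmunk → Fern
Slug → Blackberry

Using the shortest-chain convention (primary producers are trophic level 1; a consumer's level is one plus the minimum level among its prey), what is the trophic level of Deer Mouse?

Elm Leaves is a producer → level 1.
Deer Mouse eats Elm Leaves → level 2.

Trophic level 2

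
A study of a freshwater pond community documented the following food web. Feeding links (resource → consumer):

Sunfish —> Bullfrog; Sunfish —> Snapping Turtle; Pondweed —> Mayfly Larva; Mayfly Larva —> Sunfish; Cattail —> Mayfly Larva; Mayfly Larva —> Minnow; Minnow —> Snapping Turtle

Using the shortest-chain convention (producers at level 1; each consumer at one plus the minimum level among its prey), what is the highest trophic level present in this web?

4

Producers (level 1): Pondweed, Cattail.
Following each consumer down to its lowest-level prey: Pondweed → Mayfly Larva → Sunfish → Bullfrog (levels 1 through 4).
All prey of Bullfrog (Sunfish 3) are at level 3 or above, so Bullfrog is at level 1 + 3 = 4.
Every consumer has at least one prey at level 3 or below, so none exceeds level 4.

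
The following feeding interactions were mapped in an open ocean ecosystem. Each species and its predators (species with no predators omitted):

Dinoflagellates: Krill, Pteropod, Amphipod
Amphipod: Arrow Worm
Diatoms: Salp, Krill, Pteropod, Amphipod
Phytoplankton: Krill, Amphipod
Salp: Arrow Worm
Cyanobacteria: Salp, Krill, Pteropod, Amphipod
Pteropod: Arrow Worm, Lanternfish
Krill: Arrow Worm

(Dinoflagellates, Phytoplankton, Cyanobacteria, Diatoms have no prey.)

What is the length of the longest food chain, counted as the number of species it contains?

One longest chain: Cyanobacteria → Salp → Arrow Worm.
It has 3 species and 2 links.

3 species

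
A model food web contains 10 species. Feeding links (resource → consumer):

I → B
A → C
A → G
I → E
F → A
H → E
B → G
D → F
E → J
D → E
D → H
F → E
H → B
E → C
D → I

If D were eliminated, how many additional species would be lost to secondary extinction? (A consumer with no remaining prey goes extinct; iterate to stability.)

Remove D.
Round 1: I (all prey gone), H (all prey gone), F (all prey gone) → extinct.
Round 2: B (all prey gone), E (all prey gone), A (all prey gone) → extinct.
Round 3: G (all prey gone), J (all prey gone), C (all prey gone) → extinct.
No further losses. Total secondary extinctions: 9.

9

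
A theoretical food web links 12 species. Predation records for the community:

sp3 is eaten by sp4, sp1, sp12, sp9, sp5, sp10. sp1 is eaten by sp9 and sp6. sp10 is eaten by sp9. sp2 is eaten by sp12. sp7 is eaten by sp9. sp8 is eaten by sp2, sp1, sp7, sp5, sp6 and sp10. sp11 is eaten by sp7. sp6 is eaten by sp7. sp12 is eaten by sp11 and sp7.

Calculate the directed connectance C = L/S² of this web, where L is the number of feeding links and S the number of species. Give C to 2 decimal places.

The web has S = 12 species and L = 21 feeding links.
C = L / S² = 21 / 144 = 0.1458 ≈ 0.15.

C = 0.15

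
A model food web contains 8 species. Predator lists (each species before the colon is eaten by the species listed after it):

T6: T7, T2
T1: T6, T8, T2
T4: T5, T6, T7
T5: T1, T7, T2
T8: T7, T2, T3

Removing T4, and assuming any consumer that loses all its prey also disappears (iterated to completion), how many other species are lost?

7

Remove T4.
Round 1: T5 (all prey gone) → extinct.
Round 2: T1 (all prey gone) → extinct.
Round 3: T6 (all prey gone), T8 (all prey gone) → extinct.
Round 4: T7 (all prey gone), T2 (all prey gone), T3 (all prey gone) → extinct.
No further losses. Total secondary extinctions: 7.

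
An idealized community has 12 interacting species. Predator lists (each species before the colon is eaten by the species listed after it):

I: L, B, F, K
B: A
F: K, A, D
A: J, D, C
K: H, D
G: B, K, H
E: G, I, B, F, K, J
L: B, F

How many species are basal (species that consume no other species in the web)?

Basal species (no prey listed): E.
Count: 1.

1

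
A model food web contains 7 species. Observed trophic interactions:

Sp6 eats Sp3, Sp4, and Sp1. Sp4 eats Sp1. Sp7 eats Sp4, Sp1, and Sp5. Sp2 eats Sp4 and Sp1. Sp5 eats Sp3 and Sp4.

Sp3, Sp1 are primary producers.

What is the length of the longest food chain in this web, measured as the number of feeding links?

One longest chain: Sp1 → Sp4 → Sp5 → Sp7.
It has 4 species and 3 links.

3 links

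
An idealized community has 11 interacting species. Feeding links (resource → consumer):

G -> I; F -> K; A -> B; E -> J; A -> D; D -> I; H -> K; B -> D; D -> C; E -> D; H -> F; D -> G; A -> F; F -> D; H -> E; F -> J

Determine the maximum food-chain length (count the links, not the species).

One longest chain: A → B → D → G → I.
It has 5 species and 4 links.

4 links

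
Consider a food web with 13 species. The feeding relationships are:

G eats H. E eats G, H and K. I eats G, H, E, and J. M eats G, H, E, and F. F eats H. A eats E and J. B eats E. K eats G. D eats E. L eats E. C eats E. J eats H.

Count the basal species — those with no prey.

Basal species (no prey listed): H.
Count: 1.

1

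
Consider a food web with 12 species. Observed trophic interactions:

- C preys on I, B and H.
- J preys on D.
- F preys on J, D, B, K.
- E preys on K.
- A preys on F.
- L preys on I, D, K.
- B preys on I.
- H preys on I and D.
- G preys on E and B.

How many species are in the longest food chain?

4 species

One longest chain: I → B → F → A.
It has 4 species and 3 links.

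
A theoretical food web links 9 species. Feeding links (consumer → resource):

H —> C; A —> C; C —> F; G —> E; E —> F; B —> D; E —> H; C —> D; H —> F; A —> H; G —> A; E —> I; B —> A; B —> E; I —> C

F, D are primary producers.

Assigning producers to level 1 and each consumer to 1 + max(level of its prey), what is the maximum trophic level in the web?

5

Producers (level 1): F, D.
F → C → H → E → B gives B level 5.
No species has a prey at level 5, so no species reaches level 6.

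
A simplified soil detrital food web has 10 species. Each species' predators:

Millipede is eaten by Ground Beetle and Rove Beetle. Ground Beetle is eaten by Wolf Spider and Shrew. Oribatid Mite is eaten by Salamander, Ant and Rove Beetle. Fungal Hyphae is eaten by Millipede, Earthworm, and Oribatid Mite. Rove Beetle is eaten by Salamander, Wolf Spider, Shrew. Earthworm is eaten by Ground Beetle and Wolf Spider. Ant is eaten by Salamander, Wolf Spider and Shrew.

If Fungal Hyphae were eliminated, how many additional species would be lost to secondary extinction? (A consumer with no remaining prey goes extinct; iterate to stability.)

9

Remove Fungal Hyphae.
Round 1: Oribatid Mite (all prey gone), Millipede (all prey gone), Earthworm (all prey gone) → extinct.
Round 2: Ground Beetle (all prey gone), Rove Beetle (all prey gone), Ant (all prey gone) → extinct.
Round 3: Salamander (all prey gone), Shrew (all prey gone), Wolf Spider (all prey gone) → extinct.
No further losses. Total secondary extinctions: 9.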